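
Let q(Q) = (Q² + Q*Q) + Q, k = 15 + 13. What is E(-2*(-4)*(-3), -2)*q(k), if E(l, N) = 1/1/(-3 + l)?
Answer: -43092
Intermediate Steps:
E(l, N) = -3 + l (E(l, N) = 1*(-3 + l) = -3 + l)
k = 28
q(Q) = Q + 2*Q² (q(Q) = (Q² + Q²) + Q = 2*Q² + Q = Q + 2*Q²)
E(-2*(-4)*(-3), -2)*q(k) = (-3 - 2*(-4)*(-3))*(28*(1 + 2*28)) = (-3 + 8*(-3))*(28*(1 + 56)) = (-3 - 24)*(28*57) = -27*1596 = -43092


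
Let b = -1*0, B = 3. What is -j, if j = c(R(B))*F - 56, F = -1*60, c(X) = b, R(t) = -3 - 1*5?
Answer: 56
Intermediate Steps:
R(t) = -8 (R(t) = -3 - 5 = -8)
b = 0
c(X) = 0
F = -60
j = -56 (j = 0*(-60) - 56 = 0 - 56 = -56)
-j = -1*(-56) = 56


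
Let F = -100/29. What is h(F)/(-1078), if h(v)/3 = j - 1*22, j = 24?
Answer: -3/539 ≈ -0.0055659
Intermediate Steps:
F = -100/29 (F = -100*1/29 = -100/29 ≈ -3.4483)
h(v) = 6 (h(v) = 3*(24 - 1*22) = 3*(24 - 22) = 3*2 = 6)
h(F)/(-1078) = 6/(-1078) = 6*(-1/1078) = -3/539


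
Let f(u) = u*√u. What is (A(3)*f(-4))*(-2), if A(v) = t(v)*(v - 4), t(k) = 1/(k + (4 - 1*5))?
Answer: -8*I ≈ -8.0*I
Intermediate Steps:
t(k) = 1/(-1 + k) (t(k) = 1/(k + (4 - 5)) = 1/(k - 1) = 1/(-1 + k))
A(v) = (-4 + v)/(-1 + v) (A(v) = (v - 4)/(-1 + v) = (-4 + v)/(-1 + v))
f(u) = u^(3/2)
(A(3)*f(-4))*(-2) = (((-4 + 3)/(-1 + 3))*(-4)^(3/2))*(-2) = ((-1/2)*(-8*I))*(-2) = (((½)*(-1))*(-8*I))*(-2) = -(-4)*I*(-2) = (4*I)*(-2) = -8*I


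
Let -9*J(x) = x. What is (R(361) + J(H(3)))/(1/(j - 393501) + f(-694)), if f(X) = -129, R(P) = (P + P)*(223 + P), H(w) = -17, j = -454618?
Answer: -3218483539031/984666168 ≈ -3268.6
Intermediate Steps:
R(P) = 2*P*(223 + P) (R(P) = (2*P)*(223 + P) = 2*P*(223 + P))
J(x) = -x/9
(R(361) + J(H(3)))/(1/(j - 393501) + f(-694)) = (2*361*(223 + 361) - ⅑*(-17))/(1/(-454618 - 393501) - 129) = (2*361*584 + 17/9)/(1/(-848119) - 129) = (421648 + 17/9)/(-1/848119 - 129) = 3794849/(9*(-109407352/848119)) = (3794849/9)*(-848119/109407352) = -3218483539031/984666168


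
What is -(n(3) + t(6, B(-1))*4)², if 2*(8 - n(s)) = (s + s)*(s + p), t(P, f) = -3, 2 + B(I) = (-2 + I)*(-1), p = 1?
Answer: -256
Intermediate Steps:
B(I) = -I (B(I) = -2 + (-2 + I)*(-1) = -2 + (2 - I) = -I)
n(s) = 8 - s*(1 + s) (n(s) = 8 - (s + s)*(s + 1)/2 = 8 - 2*s*(1 + s)/2 = 8 - s*(1 + s))
-(n(3) + t(6, B(-1))*4)² = -((8 - 1*3 - 1*3²) - 3*4)² = -((8 - 3 - 1*9) - 12)² = -((8 - 3 - 9) - 12)² = -(-4 - 12)² = -1*(-16)² = -1*256 = -256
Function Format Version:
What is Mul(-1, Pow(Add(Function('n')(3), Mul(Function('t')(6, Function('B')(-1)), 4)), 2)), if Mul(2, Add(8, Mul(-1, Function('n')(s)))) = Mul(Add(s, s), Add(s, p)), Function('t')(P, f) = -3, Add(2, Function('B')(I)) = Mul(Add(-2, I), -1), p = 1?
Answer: -256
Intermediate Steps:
Function('B')(I) = Mul(-1, I) (Function('B')(I) = Add(-2, Mul(Add(-2, I), -1)) = Add(-2, Add(2, Mul(-1, I))) = Mul(-1, I))
Function('n')(s) = Add(8, Mul(-1, s, Add(1, s))) (Function('n')(s) = Add(8, Mul(Rational(-1, 2), Mul(Add(s, s), Add(s, 1)))) = Add(8, Mul(Rational(-1, 2), Mul(Mul(2, s), Add(1, s)))) = Add(8, Mul(Rational(-1, 2), Mul(2, s, Add(1, s)))) = Add(8, Mul(-1, s, Add(1, s))))
Mul(-1, Pow(Add(Function('n')(3), Mul(Function('t')(6, Function('B')(-1)), 4)), 2)) = Mul(-1, Pow(Add(Add(8, Mul(-1, 3), Mul(-1, Pow(3, 2))), Mul(-3, 4)), 2)) = Mul(-1, Pow(Add(Add(8, -3, Mul(-1, 9)), -12), 2)) = Mul(-1, Pow(Add(Add(8, -3, -9), -12), 2)) = Mul(-1, Pow(Add(-4, -12), 2)) = Mul(-1, Pow(-16, 2)) = Mul(-1, 256) = -256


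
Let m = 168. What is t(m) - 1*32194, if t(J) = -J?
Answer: -32362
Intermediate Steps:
t(m) - 1*32194 = -1*168 - 1*32194 = -168 - 32194 = -32362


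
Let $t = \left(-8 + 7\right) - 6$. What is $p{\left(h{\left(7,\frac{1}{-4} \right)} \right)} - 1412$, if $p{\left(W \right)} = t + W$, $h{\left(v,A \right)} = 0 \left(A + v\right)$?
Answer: $-1419$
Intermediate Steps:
$t = -7$ ($t = -1 - 6 = -7$)
$h{\left(v,A \right)} = 0$
$p{\left(W \right)} = -7 + W$
$p{\left(h{\left(7,\frac{1}{-4} \right)} \right)} - 1412 = \left(-7 + 0\right) - 1412 = -7 - 1412 = -1419$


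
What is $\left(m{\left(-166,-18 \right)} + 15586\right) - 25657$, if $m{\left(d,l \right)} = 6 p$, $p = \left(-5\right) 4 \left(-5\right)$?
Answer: $-9471$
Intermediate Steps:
$p = 100$ ($p = \left(-20\right) \left(-5\right) = 100$)
$m{\left(d,l \right)} = 600$ ($m{\left(d,l \right)} = 6 \cdot 100 = 600$)
$\left(m{\left(-166,-18 \right)} + 15586\right) - 25657 = \left(600 + 15586\right) - 25657 = 16186 - 25657 = -9471$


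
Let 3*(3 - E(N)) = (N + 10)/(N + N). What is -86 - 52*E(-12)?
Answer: -2165/9 ≈ -240.56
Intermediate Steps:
E(N) = 3 - (10 + N)/(6*N) (E(N) = 3 - (N + 10)/(3*(N + N)) = 3 - (10 + N)/(3*(2*N)) = 3 - (10 + N)*1/(2*N)/3 = 3 - (10 + N)/(6*N))
-86 - 52*E(-12) = -86 - 26*(-10 + 17*(-12))/(3*(-12)) = -86 - 26*(-1)*(-10 - 204)/(3*12) = -86 - 26*(-1)*(-214)/(3*12) = -86 - 52*107/36 = -86 - 1391/9 = -2165/9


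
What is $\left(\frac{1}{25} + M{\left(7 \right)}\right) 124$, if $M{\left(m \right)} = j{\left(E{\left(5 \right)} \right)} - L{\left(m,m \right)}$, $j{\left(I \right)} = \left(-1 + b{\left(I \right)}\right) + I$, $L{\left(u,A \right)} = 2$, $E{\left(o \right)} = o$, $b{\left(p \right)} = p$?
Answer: $\frac{21824}{25} \approx 872.96$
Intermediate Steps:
$j{\left(I \right)} = -1 + 2 I$ ($j{\left(I \right)} = \left(-1 + I\right) + I = -1 + 2 I$)
$M{\left(m \right)} = 7$ ($M{\left(m \right)} = \left(-1 + 2 \cdot 5\right) - 2 = \left(-1 + 10\right) - 2 = 9 - 2 = 7$)
$\left(\frac{1}{25} + M{\left(7 \right)}\right) 124 = \left(\frac{1}{25} + 7\right) 124 = \frac{176}{25} \cdot 124 = \frac{21824}{25}$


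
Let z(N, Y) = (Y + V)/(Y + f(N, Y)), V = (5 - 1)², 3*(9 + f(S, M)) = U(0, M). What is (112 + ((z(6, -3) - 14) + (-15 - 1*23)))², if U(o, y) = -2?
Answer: 5022081/1444 ≈ 3477.9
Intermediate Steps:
f(S, M) = -29/3 (f(S, M) = -9 + (⅓)*(-2) = -9 - ⅔ = -29/3)
V = 16 (V = 4² = 16)
z(N, Y) = (16 + Y)/(-29/3 + Y) (z(N, Y) = (Y + 16)/(Y - 29/3) = (16 + Y)/(-29/3 + Y))
(112 + ((z(6, -3) - 14) + (-15 - 1*23)))² = (112 + ((3*(16 - 3)/(-29 + 3*(-3)) - 14) + (-15 - 1*23)))² = (112 + ((3*13/(-29 - 9) - 14) + (-15 - 23)))² = (112 + ((3*13/(-38) - 14) - 38))² = (112 + ((3*(-1/38)*13 - 14) - 38))² = (112 + ((-39/38 - 14) - 38))² = (112 + (-571/38 - 38))² = (112 - 2015/38)² = (2241/38)² = 5022081/1444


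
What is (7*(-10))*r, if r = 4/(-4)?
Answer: 70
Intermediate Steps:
r = -1 (r = 4*(-1/4) = -1)
(7*(-10))*r = (7*(-10))*(-1) = -70*(-1) = 70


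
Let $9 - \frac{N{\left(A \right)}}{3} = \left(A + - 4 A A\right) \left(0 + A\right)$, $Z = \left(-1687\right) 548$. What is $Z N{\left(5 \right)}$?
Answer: $-1342339152$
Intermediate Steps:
$Z = -924476$
$N{\left(A \right)} = 27 - 3 A \left(A - 4 A^{2}\right)$ ($N{\left(A \right)} = 27 - 3 \left(A + - 4 A A\right) \left(0 + A\right) = 27 - 3 \left(A - 4 A^{2}\right) A = 27 - 3 A \left(A - 4 A^{2}\right)$)
$Z N{\left(5 \right)} = - 924476 \left(27 - 3 \cdot 5^{2} + 12 \cdot 5^{3}\right) = - 924476 \left(27 - 75 + 12 \cdot 125\right) = - 924476 \left(27 - 75 + 1500\right) = \left(-924476\right) 1452 = -1342339152$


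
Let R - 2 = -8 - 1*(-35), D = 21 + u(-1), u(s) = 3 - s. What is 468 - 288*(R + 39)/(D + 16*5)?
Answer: 9852/35 ≈ 281.49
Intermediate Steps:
D = 25 (D = 21 + (3 - 1*(-1)) = 21 + (3 + 1) = 21 + 4 = 25)
R = 29 (R = 2 + (-8 - 1*(-35)) = 2 + (-8 + 35) = 2 + 27 = 29)
468 - 288*(R + 39)/(D + 16*5) = 468 - 288*(29 + 39)/(25 + 16*5) = 468 - 19584/(25 + 80) = 468 - 19584/105 = 468 - 288*68/105 = 468 - 6528/35 = 9852/35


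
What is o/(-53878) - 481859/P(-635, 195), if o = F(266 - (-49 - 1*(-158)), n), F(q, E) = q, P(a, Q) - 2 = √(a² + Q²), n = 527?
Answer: 25926961391/11886725994 - 12046475*√706/441246 ≈ -723.23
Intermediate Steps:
P(a, Q) = 2 + √(Q² + a²) (P(a, Q) = 2 + √(a² + Q²) = 2 + √(Q² + a²))
o = 157 (o = 266 - (-49 - 1*(-158)) = 266 - (-49 + 158) = 266 - 1*109 = 266 - 109 = 157)
o/(-53878) - 481859/P(-635, 195) = 157/(-53878) - 481859/(2 + √(195² + (-635)²)) = 157*(-1/53878) - 481859/(2 + √(38025 + 403225)) = -157/53878 - 481859/(2 + √441250) = -157/53878 - 481859/(2 + 25*√706)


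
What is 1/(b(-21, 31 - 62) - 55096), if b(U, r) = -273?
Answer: -1/55369 ≈ -1.8061e-5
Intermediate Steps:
1/(b(-21, 31 - 62) - 55096) = 1/(-273 - 55096) = 1/(-55369) = -1/55369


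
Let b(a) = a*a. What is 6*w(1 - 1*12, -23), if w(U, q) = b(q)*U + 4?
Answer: -34890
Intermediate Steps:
b(a) = a²
w(U, q) = 4 + U*q² (w(U, q) = q²*U + 4 = U*q² + 4 = 4 + U*q²)
6*w(1 - 1*12, -23) = 6*(4 + (1 - 1*12)*(-23)²) = 6*(4 + (1 - 12)*529) = 6*(4 - 11*529) = 6*(4 - 5819) = 6*(-5815) = -34890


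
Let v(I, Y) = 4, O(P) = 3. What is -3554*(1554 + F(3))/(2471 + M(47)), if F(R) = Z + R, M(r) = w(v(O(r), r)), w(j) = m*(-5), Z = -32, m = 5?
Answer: -2709925/1223 ≈ -2215.8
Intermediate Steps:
w(j) = -25 (w(j) = 5*(-5) = -25)
M(r) = -25
F(R) = -32 + R
-3554*(1554 + F(3))/(2471 + M(47)) = -3554*(1554 + (-32 + 3))/(2471 - 25) = -3554/(2446/(1554 - 29)) = -3554/(2446/1525) = -3554/(2446*(1/1525)) = -3554/2446/1525 = -3554*1525/2446 = -2709925/1223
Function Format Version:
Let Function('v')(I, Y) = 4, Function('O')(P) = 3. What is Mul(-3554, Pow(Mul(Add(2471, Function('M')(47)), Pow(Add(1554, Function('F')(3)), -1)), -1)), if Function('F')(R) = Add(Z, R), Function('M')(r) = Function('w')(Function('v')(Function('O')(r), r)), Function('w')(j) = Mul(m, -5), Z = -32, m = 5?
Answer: Rational(-2709925, 1223) ≈ -2215.8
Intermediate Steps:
Function('w')(j) = -25 (Function('w')(j) = Mul(5, -5) = -25)
Function('M')(r) = -25
Function('F')(R) = Add(-32, R)
Mul(-3554, Pow(Mul(Add(2471, Function('M')(47)), Pow(Add(1554, Function('F')(3)), -1)), -1)) = Mul(-3554, Pow(Mul(Add(2471, -25), Pow(Add(1554, Add(-32, 3)), -1)), -1)) = Mul(-3554, Pow(Mul(2446, Pow(Add(1554, -29), -1)), -1)) = Mul(-3554, Pow(Mul(2446, Pow(1525, -1)), -1)) = Mul(-3554, Pow(Mul(2446, Rational(1, 1525)), -1)) = Mul(-3554, Pow(Rational(2446, 1525), -1)) = Mul(-3554, Rational(1525, 2446)) = Rational(-2709925, 1223)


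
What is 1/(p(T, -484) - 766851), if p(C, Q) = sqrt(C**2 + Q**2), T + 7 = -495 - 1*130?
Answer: -766851/588059822521 - 356*sqrt(5)/588059822521 ≈ -1.3054e-6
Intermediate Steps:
T = -632 (T = -7 + (-495 - 1*130) = -7 + (-495 - 130) = -7 - 625 = -632)
1/(p(T, -484) - 766851) = 1/(sqrt((-632)**2 + (-484)**2) - 766851) = 1/(sqrt(399424 + 234256) - 766851) = 1/(sqrt(633680) - 766851) = 1/(356*sqrt(5) - 766851) = 1/(-766851 + 356*sqrt(5))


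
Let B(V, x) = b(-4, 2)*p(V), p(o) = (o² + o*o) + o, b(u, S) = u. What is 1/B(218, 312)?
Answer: -1/381064 ≈ -2.6242e-6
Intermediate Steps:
p(o) = o + 2*o² (p(o) = (o² + o²) + o = 2*o² + o = o + 2*o²)
B(V, x) = -4*V*(1 + 2*V)
1/B(218, 312) = 1/(-4*218*(1 + 2*218)) = 1/(-4*218*(1 + 436)) = 1/(-4*218*437) = 1/(-381064) = -1/381064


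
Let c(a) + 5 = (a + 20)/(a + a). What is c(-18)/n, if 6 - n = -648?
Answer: -91/11772 ≈ -0.0077302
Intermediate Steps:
n = 654 (n = 6 - 1*(-648) = 6 + 648 = 654)
c(a) = -5 + (20 + a)/(2*a) (c(a) = -5 + (a + 20)/(a + a) = -5 + (20 + a)/((2*a)) = -5 + (20 + a)*(1/(2*a)) = -5 + (20 + a)/(2*a))
c(-18)/n = (-9/2 + 10/(-18))/654 = (-9/2 + 10*(-1/18))*(1/654) = (-9/2 - 5/9)*(1/654) = -91/18*1/654 = -91/11772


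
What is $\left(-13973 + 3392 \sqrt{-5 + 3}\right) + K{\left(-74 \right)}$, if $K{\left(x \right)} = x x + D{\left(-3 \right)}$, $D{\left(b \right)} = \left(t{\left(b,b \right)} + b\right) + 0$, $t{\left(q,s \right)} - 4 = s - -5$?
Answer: $-8494 + 3392 i \sqrt{2} \approx -8494.0 + 4797.0 i$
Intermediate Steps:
$t{\left(q,s \right)} = 9 + s$ ($t{\left(q,s \right)} = 4 + \left(s - -5\right) = 4 + \left(s + 5\right) = 4 + \left(5 + s\right) = 9 + s$)
$D{\left(b \right)} = 9 + 2 b$ ($D{\left(b \right)} = \left(\left(9 + b\right) + b\right) + 0 = \left(9 + 2 b\right) + 0 = 9 + 2 b$)
$K{\left(x \right)} = 3 + x^{2}$ ($K{\left(x \right)} = x x + \left(9 + 2 \left(-3\right)\right) = x^{2} + \left(9 - 6\right) = x^{2} + 3 = 3 + x^{2}$)
$\left(-13973 + 3392 \sqrt{-5 + 3}\right) + K{\left(-74 \right)} = \left(-13973 + 3392 \sqrt{-5 + 3}\right) + \left(3 + \left(-74\right)^{2}\right) = \left(-13973 + 3392 \sqrt{-2}\right) + \left(3 + 5476\right) = \left(-13973 + 3392 i \sqrt{2}\right) + 5479 = -8494 + 3392 i \sqrt{2}$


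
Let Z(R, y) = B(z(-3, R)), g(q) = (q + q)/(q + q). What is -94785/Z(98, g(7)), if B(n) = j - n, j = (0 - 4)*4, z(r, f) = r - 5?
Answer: 94785/8 ≈ 11848.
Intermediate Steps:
z(r, f) = -5 + r
j = -16 (j = -4*4 = -16)
B(n) = -16 - n
g(q) = 1 (g(q) = (2*q)/((2*q)) = (2*q)*(1/(2*q)) = 1)
Z(R, y) = -8 (Z(R, y) = -16 - (-5 - 3) = -16 - 1*(-8) = -16 + 8 = -8)
-94785/Z(98, g(7)) = -94785/(-8) = -94785*(-⅛) = 94785/8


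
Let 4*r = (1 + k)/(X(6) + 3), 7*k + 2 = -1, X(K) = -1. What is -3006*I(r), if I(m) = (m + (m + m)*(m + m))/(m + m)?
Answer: -13527/7 ≈ -1932.4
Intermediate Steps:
k = -3/7 (k = -2/7 + (1/7)*(-1) = -2/7 - 1/7 = -3/7 ≈ -0.42857)
r = 1/14 (r = ((1 - 3/7)/(-1 + 3))/4 = ((4/7)/2)/4 = ((4/7)*(1/2))/4 = (1/4)*(2/7) = 1/14 ≈ 0.071429)
I(m) = (m + 4*m**2)/(2*m) (I(m) = (m + (2*m)*(2*m))/((2*m)) = (m + 4*m**2)*(1/(2*m)) = (m + 4*m**2)/(2*m))
-3006*I(r) = -3006*(1/2 + 2*(1/14)) = -3006*(1/2 + 1/7) = -3006*9/14 = -13527/7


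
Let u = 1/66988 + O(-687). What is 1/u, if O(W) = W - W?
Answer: 66988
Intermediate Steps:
O(W) = 0
u = 1/66988 (u = 1/66988 + 0 = 1/66988 ≈ 1.4928e-5)
1/u = 1/(1/66988) = 66988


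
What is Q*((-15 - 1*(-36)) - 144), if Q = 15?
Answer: -1845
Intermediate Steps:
Q*((-15 - 1*(-36)) - 144) = 15*((-15 - 1*(-36)) - 144) = 15*((-15 + 36) - 144) = 15*(21 - 144) = 15*(-123) = -1845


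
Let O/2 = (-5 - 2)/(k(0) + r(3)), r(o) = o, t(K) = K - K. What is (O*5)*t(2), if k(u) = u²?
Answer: 0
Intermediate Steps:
t(K) = 0
O = -14/3 (O = 2*((-5 - 2)/(0² + 3)) = 2*(-7/(0 + 3)) = 2*(-7/3) = -14/3 ≈ -4.6667)
(O*5)*t(2) = -14/3*5*0 = -70/3*0 = 0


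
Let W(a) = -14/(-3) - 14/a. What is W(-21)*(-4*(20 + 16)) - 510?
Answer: -1278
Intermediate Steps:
W(a) = 14/3 - 14/a (W(a) = -14*(-⅓) - 14/a = 14/3 - 14/a)
W(-21)*(-4*(20 + 16)) - 510 = (14/3 - 14/(-21))*(-4*(20 + 16)) - 510 = (14/3 - 14*(-1/21))*(-4*36) - 510 = (14/3 + ⅔)*(-144) - 510 = (16/3)*(-144) - 510 = -768 - 510 = -1278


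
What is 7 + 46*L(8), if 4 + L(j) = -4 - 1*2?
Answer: -453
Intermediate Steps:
L(j) = -10 (L(j) = -4 + (-4 - 1*2) = -4 + (-4 - 2) = -4 - 6 = -10)
7 + 46*L(8) = 7 + 46*(-10) = 7 - 460 = -453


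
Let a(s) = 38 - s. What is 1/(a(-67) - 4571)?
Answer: -1/4466 ≈ -0.00022391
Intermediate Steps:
1/(a(-67) - 4571) = 1/((38 - 1*(-67)) - 4571) = 1/((38 + 67) - 4571) = 1/(105 - 4571) = 1/(-4466) = -1/4466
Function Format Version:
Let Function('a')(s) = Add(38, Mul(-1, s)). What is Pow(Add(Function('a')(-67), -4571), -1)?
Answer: Rational(-1, 4466) ≈ -0.00022391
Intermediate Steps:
Pow(Add(Function('a')(-67), -4571), -1) = Pow(Add(Add(38, Mul(-1, -67)), -4571), -1) = Pow(Add(Add(38, 67), -4571), -1) = Pow(Add(105, -4571), -1) = Pow(-4466, -1) = Rational(-1, 4466)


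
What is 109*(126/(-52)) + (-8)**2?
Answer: -5203/26 ≈ -200.12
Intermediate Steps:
109*(126/(-52)) + (-8)**2 = 109*(126*(-1/52)) + 64 = 109*(-63/26) + 64 = -6867/26 + 64 = -5203/26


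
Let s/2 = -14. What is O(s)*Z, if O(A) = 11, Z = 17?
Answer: 187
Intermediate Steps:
s = -28 (s = 2*(-14) = -28)
O(s)*Z = 11*17 = 187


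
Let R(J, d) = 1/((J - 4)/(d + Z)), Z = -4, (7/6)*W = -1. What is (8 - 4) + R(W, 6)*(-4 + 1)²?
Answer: 5/17 ≈ 0.29412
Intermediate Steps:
W = -6/7 (W = (6/7)*(-1) = -6/7 ≈ -0.85714)
R(J, d) = (-4 + d)/(-4 + J) (R(J, d) = 1/((J - 4)/(d - 4)) = 1/((-4 + J)/(-4 + d)) = (-4 + d)/(-4 + J))
(8 - 4) + R(W, 6)*(-4 + 1)² = (8 - 4) + ((-4 + 6)/(-4 - 6/7))*(-4 + 1)² = 4 + (2/(-34/7))*(-3)² = 4 - 7/34*2*9 = 4 - 7/17*9 = 4 - 63/17 = 5/17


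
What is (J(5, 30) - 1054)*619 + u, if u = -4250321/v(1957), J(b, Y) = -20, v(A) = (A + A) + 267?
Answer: -2783804207/4181 ≈ -6.6582e+5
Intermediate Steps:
v(A) = 267 + 2*A (v(A) = 2*A + 267 = 267 + 2*A)
u = -4250321/4181 (u = -4250321/(267 + 2*1957) = -4250321/(267 + 3914) = -4250321/4181 ≈ -1016.6)
(J(5, 30) - 1054)*619 + u = (-20 - 1054)*619 - 4250321/4181 = -1074*619 - 4250321/4181 = -664806 - 4250321/4181 = -2783804207/4181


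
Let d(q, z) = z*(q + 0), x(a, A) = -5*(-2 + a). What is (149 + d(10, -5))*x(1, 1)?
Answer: 495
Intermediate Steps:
x(a, A) = 10 - 5*a
d(q, z) = q*z (d(q, z) = z*q = q*z)
(149 + d(10, -5))*x(1, 1) = (149 + 10*(-5))*(10 - 5*1) = (149 - 50)*(10 - 5) = 99*5 = 495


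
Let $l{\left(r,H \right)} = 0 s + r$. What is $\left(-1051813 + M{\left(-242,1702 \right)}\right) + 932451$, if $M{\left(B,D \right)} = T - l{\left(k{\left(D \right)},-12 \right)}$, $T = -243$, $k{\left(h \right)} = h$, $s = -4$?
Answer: $-121307$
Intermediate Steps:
$l{\left(r,H \right)} = r$ ($l{\left(r,H \right)} = 0 \left(-4\right) + r = 0 + r = r$)
$M{\left(B,D \right)} = -243 - D$
$\left(-1051813 + M{\left(-242,1702 \right)}\right) + 932451 = \left(-1051813 - 1945\right) + 932451 = -1053758 + 932451 = -121307$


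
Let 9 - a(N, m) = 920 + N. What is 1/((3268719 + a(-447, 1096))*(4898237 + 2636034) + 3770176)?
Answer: 1/24623922637281 ≈ 4.0611e-14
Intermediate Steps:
a(N, m) = -911 - N (a(N, m) = 9 - (920 + N) = 9 + (-920 - N) = -911 - N)
1/((3268719 + a(-447, 1096))*(4898237 + 2636034) + 3770176) = 1/((3268719 + (-911 - 1*(-447)))*(4898237 + 2636034) + 3770176) = 1/((3268719 + (-911 + 447))*7534271 + 3770176) = 1/((3268719 - 464)*7534271 + 3770176) = 1/(3268255*7534271 + 3770176) = 1/(24623918867105 + 3770176) = 1/24623922637281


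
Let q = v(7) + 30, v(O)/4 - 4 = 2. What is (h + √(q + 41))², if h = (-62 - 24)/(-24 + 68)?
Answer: 47829/484 - 43*√95/11 ≈ 60.719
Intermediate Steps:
v(O) = 24 (v(O) = 16 + 4*2 = 16 + 8 = 24)
q = 54 (q = 24 + 30 = 54)
h = -43/22 (h = -86/44 = -86*1/44 = -43/22 ≈ -1.9545)
(h + √(q + 41))² = (-43/22 + √(54 + 41))² = (-43/22 + √95)²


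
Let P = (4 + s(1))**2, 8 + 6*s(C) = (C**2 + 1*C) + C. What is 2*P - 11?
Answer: 163/18 ≈ 9.0556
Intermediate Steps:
s(C) = -4/3 + C/3 + C**2/6 (s(C) = -4/3 + ((C**2 + 1*C) + C)/6 = -4/3 + ((C**2 + C) + C)/6 = -4/3 + ((C + C**2) + C)/6 = -4/3 + (C**2 + 2*C)/6 = -4/3 + (C/3 + C**2/6) = -4/3 + C/3 + C**2/6)
P = 361/36 (P = (4 + (-4/3 + (1/3)*1 + (1/6)*1**2))**2 = (4 + (-4/3 + 1/3 + (1/6)*1))**2 = (4 + (-4/3 + 1/3 + 1/6))**2 = (4 - 5/6)**2 = (19/6)**2 = 361/36 ≈ 10.028)
2*P - 11 = 2*(361/36) - 11 = 361/18 - 11 = 163/18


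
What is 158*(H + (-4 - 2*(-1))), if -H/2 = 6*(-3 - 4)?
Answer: 12956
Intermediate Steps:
H = 84 (H = -12*(-3 - 4) = -12*(-7) = -2*(-42) = 84)
158*(H + (-4 - 2*(-1))) = 158*(84 + (-4 - 2*(-1))) = 158*(84 + (-4 + 2)) = 158*(84 - 2) = 158*82 = 12956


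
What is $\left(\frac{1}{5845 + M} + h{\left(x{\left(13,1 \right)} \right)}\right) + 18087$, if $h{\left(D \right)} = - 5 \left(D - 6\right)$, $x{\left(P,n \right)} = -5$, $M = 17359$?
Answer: $\frac{420966969}{23204} \approx 18142.0$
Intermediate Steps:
$h{\left(D \right)} = 30 - 5 D$ ($h{\left(D \right)} = - 5 \left(-6 + D\right) = 30 - 5 D$)
$\left(\frac{1}{5845 + M} + h{\left(x{\left(13,1 \right)} \right)}\right) + 18087 = \left(\frac{1}{5845 + 17359} + \left(30 - -25\right)\right) + 18087 = \left(\frac{1}{23204} + \left(30 + 25\right)\right) + 18087 = \left(\frac{1}{23204} + 55\right) + 18087 = \frac{1276221}{23204} + 18087 = \frac{420966969}{23204}$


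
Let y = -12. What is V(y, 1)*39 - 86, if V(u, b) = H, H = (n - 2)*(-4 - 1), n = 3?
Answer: -281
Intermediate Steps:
H = -5 (H = (3 - 2)*(-4 - 1) = 1*(-5) = -5)
V(u, b) = -5
V(y, 1)*39 - 86 = -5*39 - 86 = -195 - 86 = -281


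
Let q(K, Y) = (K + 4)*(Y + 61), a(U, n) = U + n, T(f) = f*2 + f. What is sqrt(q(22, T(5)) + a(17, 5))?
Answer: 3*sqrt(222) ≈ 44.699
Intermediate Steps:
T(f) = 3*f (T(f) = 2*f + f = 3*f)
q(K, Y) = (4 + K)*(61 + Y)
sqrt(q(22, T(5)) + a(17, 5)) = sqrt((244 + 4*(3*5) + 61*22 + 22*(3*5)) + (17 + 5)) = sqrt((244 + 4*15 + 1342 + 22*15) + 22) = sqrt((244 + 60 + 1342 + 330) + 22) = sqrt(1976 + 22) = sqrt(1998) = 3*sqrt(222)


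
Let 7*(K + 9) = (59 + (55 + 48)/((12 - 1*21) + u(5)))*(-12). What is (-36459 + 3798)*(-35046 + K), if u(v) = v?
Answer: 1146793032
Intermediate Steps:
K = -66 (K = -9 + ((59 + (55 + 48)/((12 - 1*21) + 5))*(-12))/7 = -9 + ((59 + 103/((12 - 21) + 5))*(-12))/7 = -9 + ((59 + 103/(-9 + 5))*(-12))/7 = -9 + ((59 + 103/(-4))*(-12))/7 = -9 + ((59 + 103*(-¼))*(-12))/7 = -9 + ((59 - 103/4)*(-12))/7 = -9 + ((133/4)*(-12))/7 = -9 + (⅐)*(-399) = -9 - 57 = -66)
(-36459 + 3798)*(-35046 + K) = (-36459 + 3798)*(-35046 - 66) = -32661*(-35112) = 1146793032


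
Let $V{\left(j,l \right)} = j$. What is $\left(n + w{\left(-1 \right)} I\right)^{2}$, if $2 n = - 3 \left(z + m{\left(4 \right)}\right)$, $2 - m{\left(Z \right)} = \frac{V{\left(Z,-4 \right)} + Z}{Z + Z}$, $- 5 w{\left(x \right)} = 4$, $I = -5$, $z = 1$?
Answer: $1$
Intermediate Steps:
$w{\left(x \right)} = - \frac{4}{5}$ ($w{\left(x \right)} = \left(- \frac{1}{5}\right) 4 = - \frac{4}{5}$)
$m{\left(Z \right)} = 1$ ($m{\left(Z \right)} = 2 - \frac{Z + Z}{Z + Z} = 2 - \frac{2 Z}{2 Z} = 2 - 2 Z \frac{1}{2 Z} = 2 - 1 = 1$)
$n = -3$ ($n = \frac{\left(-3\right) \left(1 + 1\right)}{2} = \frac{\left(-3\right) 2}{2} = \frac{1}{2} \left(-6\right) = -3$)
$\left(n + w{\left(-1 \right)} I\right)^{2} = \left(-3 - -4\right)^{2} = \left(-3 + 4\right)^{2} = 1^{2} = 1$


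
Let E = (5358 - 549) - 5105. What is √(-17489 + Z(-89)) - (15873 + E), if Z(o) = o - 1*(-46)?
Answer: -15577 + 6*I*√487 ≈ -15577.0 + 132.41*I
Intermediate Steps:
E = -296 (E = 4809 - 5105 = -296)
Z(o) = 46 + o (Z(o) = o + 46 = 46 + o)
√(-17489 + Z(-89)) - (15873 + E) = √(-17489 + (46 - 89)) - (15873 - 296) = √(-17489 - 43) - 1*15577 = √(-17532) - 15577 = 6*I*√487 - 15577 = -15577 + 6*I*√487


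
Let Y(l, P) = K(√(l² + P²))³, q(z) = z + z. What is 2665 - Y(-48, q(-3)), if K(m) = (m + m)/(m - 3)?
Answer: 46159423635/17373979 - 3248960*√65/17373979 ≈ 2655.3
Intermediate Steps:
K(m) = 2*m/(-3 + m) (K(m) = (2*m)/(-3 + m) = 2*m/(-3 + m))
q(z) = 2*z
Y(l, P) = 8*(P² + l²)^(3/2)/(-3 + √(P² + l²))³ (Y(l, P) = (2*√(l² + P²)/(-3 + √(l² + P²)))³ = (2*√(P² + l²)/(-3 + √(P² + l²)))³ = 8*(P² + l²)^(3/2)/(-3 + √(P² + l²))³)
2665 - Y(-48, q(-3)) = 2665 - 8*((2*(-3))² + (-48)²)^(3/2)/(-3 + √((2*(-3))² + (-48)²))³ = 2665 - 8*((-6)² + 2304)^(3/2)/(-3 + √((-6)² + 2304))³ = 2665 - 8*(36 + 2304)^(3/2)/(-3 + √(36 + 2304))³ = 2665 - 8*2340^(3/2)/(-3 + √2340)³ = 2665 - 8*14040*√65/(-3 + 6*√65)³ = 2665 - 112320*√65/(-3 + 6*√65)³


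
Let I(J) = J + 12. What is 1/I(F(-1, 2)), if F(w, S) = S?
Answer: 1/14 ≈ 0.071429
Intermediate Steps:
I(J) = 12 + J
1/I(F(-1, 2)) = 1/(12 + 2) = 1/14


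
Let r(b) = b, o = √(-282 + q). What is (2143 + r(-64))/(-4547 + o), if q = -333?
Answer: -9453213/20675824 - 2079*I*√615/20675824 ≈ -0.45721 - 0.0024936*I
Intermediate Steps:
o = I*√615 (o = √(-282 - 333) = √(-615) = I*√615 ≈ 24.799*I)
(2143 + r(-64))/(-4547 + o) = (2143 - 64)/(-4547 + I*√615) = 2079/(-4547 + I*√615)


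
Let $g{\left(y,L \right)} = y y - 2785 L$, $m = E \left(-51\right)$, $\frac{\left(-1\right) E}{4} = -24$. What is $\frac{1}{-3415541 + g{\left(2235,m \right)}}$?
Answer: $\frac{1}{15215044} \approx 6.5724 \cdot 10^{-8}$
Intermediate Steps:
$E = 96$ ($E = \left(-4\right) \left(-24\right) = 96$)
$m = -4896$ ($m = 96 \left(-51\right) = -4896$)
$g{\left(y,L \right)} = y^{2} - 2785 L$
$\frac{1}{-3415541 + g{\left(2235,m \right)}} = \frac{1}{-3415541 + \left(2235^{2} - -13635360\right)} = \frac{1}{-3415541 + \left(4995225 + 13635360\right)} = \frac{1}{-3415541 + 18630585} = \frac{1}{15215044}$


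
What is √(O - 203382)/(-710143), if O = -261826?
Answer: -2*I*√116302/710143 ≈ -0.00096046*I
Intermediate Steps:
√(O - 203382)/(-710143) = √(-261826 - 203382)/(-710143) = √(-465208)*(-1/710143) = (2*I*√116302)*(-1/710143) = -2*I*√116302/710143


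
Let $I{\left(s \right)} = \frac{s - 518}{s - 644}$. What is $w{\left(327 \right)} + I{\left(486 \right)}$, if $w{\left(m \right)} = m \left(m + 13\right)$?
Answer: $\frac{8783236}{79} \approx 1.1118 \cdot 10^{5}$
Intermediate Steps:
$w{\left(m \right)} = m \left(13 + m\right)$
$I{\left(s \right)} = \frac{-518 + s}{-644 + s}$
$w{\left(327 \right)} + I{\left(486 \right)} = 327 \left(13 + 327\right) + \frac{-518 + 486}{-644 + 486} = 327 \cdot 340 + \frac{1}{-158} \left(-32\right) = 111180 - - \frac{16}{79} = 111180 + \frac{16}{79} = \frac{8783236}{79}$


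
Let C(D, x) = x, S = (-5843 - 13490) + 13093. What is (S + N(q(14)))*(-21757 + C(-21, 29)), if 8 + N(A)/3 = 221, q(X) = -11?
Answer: 121698528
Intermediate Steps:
S = -6240 (S = -19333 + 13093 = -6240)
N(A) = 639 (N(A) = -24 + 3*221 = -24 + 663 = 639)
(S + N(q(14)))*(-21757 + C(-21, 29)) = (-6240 + 639)*(-21757 + 29) = -5601*(-21728) = 121698528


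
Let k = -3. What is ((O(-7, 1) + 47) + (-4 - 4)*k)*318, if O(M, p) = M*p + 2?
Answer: 20988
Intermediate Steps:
O(M, p) = 2 + M*p
((O(-7, 1) + 47) + (-4 - 4)*k)*318 = (((2 - 7*1) + 47) + (-4 - 4)*(-3))*318 = (((2 - 7) + 47) - 8*(-3))*318 = ((-5 + 47) + 24)*318 = (42 + 24)*318 = 66*318 = 20988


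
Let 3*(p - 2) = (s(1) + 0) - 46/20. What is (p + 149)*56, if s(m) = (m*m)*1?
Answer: 126476/15 ≈ 8431.7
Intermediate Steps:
s(m) = m² (s(m) = m²*1 = m²)
p = 47/30 (p = 2 + ((1² + 0) - 46/20)/3 = 2 + ((1 + 0) - 46*1/20)/3 = 2 + (1 - 23/10)/3 = 2 + (⅓)*(-13/10) = 2 - 13/30 = 47/30 ≈ 1.5667)
(p + 149)*56 = (47/30 + 149)*56 = (4517/30)*56 = 126476/15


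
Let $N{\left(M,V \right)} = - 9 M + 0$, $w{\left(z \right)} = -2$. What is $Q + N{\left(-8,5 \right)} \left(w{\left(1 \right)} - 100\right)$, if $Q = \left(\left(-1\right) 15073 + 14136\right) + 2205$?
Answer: $-6076$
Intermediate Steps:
$N{\left(M,V \right)} = - 9 M$
$Q = 1268$ ($Q = \left(-15073 + 14136\right) + 2205 = -937 + 2205 = 1268$)
$Q + N{\left(-8,5 \right)} \left(w{\left(1 \right)} - 100\right) = 1268 + \left(-9\right) \left(-8\right) \left(-2 - 100\right) = 1268 + 72 \left(-102\right) = 1268 - 7344 = -6076$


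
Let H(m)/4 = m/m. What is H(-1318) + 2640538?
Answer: 2640542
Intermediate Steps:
H(m) = 4 (H(m) = 4*(m/m) = 4*1 = 4)
H(-1318) + 2640538 = 4 + 2640538 = 2640542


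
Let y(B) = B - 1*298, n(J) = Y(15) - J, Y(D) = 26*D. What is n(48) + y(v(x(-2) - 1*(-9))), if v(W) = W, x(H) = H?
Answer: 51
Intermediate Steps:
n(J) = 390 - J (n(J) = 26*15 - J = 390 - J)
y(B) = -298 + B (y(B) = B - 298 = -298 + B)
n(48) + y(v(x(-2) - 1*(-9))) = (390 - 1*48) + (-298 + (-2 - 1*(-9))) = (390 - 48) + (-298 + (-2 + 9)) = 342 + (-298 + 7) = 342 - 291 = 51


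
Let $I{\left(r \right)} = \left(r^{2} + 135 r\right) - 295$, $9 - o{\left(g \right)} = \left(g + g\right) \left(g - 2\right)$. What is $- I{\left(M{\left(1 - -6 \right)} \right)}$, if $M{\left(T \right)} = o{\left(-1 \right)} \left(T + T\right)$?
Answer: $-7139$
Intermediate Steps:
$o{\left(g \right)} = 9 - 2 g \left(-2 + g\right)$ ($o{\left(g \right)} = 9 - \left(g + g\right) \left(g - 2\right) = 9 - 2 g \left(-2 + g\right)$)
$M{\left(T \right)} = 6 T$ ($M{\left(T \right)} = \left(9 - 2 \left(-1\right)^{2} + 4 \left(-1\right)\right) \left(T + T\right) = \left(9 - 2 - 4\right) 2 T = 3 \cdot 2 T = 6 T$)
$I{\left(r \right)} = -295 + r^{2} + 135 r$
$- I{\left(M{\left(1 - -6 \right)} \right)} = - (-295 + \left(6 \left(1 - -6\right)\right)^{2} + 135 \cdot 6 \left(1 - -6\right)) = - (-295 + \left(6 \left(1 + 6\right)\right)^{2} + 135 \cdot 6 \left(1 + 6\right)) = - (-295 + \left(6 \cdot 7\right)^{2} + 135 \cdot 6 \cdot 7) = - (-295 + 42^{2} + 135 \cdot 42) = - (-295 + 1764 + 5670) = \left(-1\right) 7139 = -7139$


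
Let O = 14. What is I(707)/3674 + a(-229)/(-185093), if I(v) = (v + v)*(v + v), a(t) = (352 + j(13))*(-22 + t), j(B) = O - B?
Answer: 185199865625/340015841 ≈ 544.68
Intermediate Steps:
j(B) = 14 - B
a(t) = -7766 + 353*t (a(t) = (352 + (14 - 1*13))*(-22 + t) = (352 + (14 - 13))*(-22 + t) = (352 + 1)*(-22 + t) = 353*(-22 + t) = -7766 + 353*t)
I(v) = 4*v**2 (I(v) = (2*v)*(2*v) = 4*v**2)
I(707)/3674 + a(-229)/(-185093) = (4*707**2)/3674 + (-7766 + 353*(-229))/(-185093) = (4*499849)*(1/3674) + (-7766 - 80837)*(-1/185093) = 1999396*(1/3674) - 88603*(-1/185093) = 999698/1837 + 88603/185093 = 185199865625/340015841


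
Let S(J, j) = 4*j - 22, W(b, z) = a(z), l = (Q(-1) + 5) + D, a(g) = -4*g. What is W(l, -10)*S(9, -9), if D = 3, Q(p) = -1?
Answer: -2320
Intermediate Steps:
l = 7 (l = (-1 + 5) + 3 = 4 + 3 = 7)
W(b, z) = -4*z
S(J, j) = -22 + 4*j
W(l, -10)*S(9, -9) = (-4*(-10))*(-22 + 4*(-9)) = 40*(-22 - 36) = 40*(-58) = -2320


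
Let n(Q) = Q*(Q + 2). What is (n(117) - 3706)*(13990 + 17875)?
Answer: 325564705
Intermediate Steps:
n(Q) = Q*(2 + Q)
(n(117) - 3706)*(13990 + 17875) = (117*(2 + 117) - 3706)*(13990 + 17875) = (117*119 - 3706)*31865 = (13923 - 3706)*31865 = 10217*31865 = 325564705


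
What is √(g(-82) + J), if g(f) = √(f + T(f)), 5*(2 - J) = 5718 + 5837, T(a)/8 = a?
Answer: √(-2309 + 3*I*√82) ≈ 0.2827 + 48.053*I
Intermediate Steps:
T(a) = 8*a
J = -2309 (J = 2 - (5718 + 5837)/5 = 2 - ⅕*11555 = 2 - 2311 = -2309)
g(f) = 3*√f (g(f) = √(f + 8*f) = √(9*f) = 3*√f)
√(g(-82) + J) = √(3*√(-82) - 2309) = √(3*(I*√82) - 2309) = √(3*I*√82 - 2309) = √(-2309 + 3*I*√82)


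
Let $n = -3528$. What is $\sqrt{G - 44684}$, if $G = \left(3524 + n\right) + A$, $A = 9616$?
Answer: $16 i \sqrt{137} \approx 187.28 i$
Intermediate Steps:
$G = 9612$ ($G = \left(3524 - 3528\right) + 9616 = -4 + 9616 = 9612$)
$\sqrt{G - 44684} = \sqrt{9612 - 44684} = \sqrt{-35072} = 16 i \sqrt{137}$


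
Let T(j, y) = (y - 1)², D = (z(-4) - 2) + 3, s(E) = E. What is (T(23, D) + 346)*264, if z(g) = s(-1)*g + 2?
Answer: 100848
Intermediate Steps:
z(g) = 2 - g (z(g) = -g + 2 = 2 - g)
D = 7 (D = ((2 - 1*(-4)) - 2) + 3 = ((2 + 4) - 2) + 3 = (6 - 2) + 3 = 4 + 3 = 7)
T(j, y) = (-1 + y)²
(T(23, D) + 346)*264 = ((-1 + 7)² + 346)*264 = (6² + 346)*264 = (36 + 346)*264 = 382*264 = 100848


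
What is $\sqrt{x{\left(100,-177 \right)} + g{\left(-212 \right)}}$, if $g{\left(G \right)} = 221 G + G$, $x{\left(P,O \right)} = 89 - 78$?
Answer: $i \sqrt{47053} \approx 216.92 i$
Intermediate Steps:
$x{\left(P,O \right)} = 11$ ($x{\left(P,O \right)} = 89 - 78 = 11$)
$g{\left(G \right)} = 222 G$
$\sqrt{x{\left(100,-177 \right)} + g{\left(-212 \right)}} = \sqrt{11 + 222 \left(-212\right)} = \sqrt{11 - 47064} = \sqrt{-47053} = i \sqrt{47053}$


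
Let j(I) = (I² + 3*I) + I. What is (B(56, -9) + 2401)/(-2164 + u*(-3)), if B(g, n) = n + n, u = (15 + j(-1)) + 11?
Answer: -2383/2233 ≈ -1.0672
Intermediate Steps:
j(I) = I² + 4*I
u = 23 (u = (15 - (4 - 1)) + 11 = (15 - 1*3) + 11 = (15 - 3) + 11 = 12 + 11 = 23)
B(g, n) = 2*n
(B(56, -9) + 2401)/(-2164 + u*(-3)) = (2*(-9) + 2401)/(-2164 + 23*(-3)) = (-18 + 2401)/(-2164 - 69) = 2383/(-2233) = 2383*(-1/2233) = -2383/2233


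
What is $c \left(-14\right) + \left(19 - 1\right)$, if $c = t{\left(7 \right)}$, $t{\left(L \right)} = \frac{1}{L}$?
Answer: $16$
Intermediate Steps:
$c = \frac{1}{7} \approx 0.14286$
$c \left(-14\right) + \left(19 - 1\right) = \frac{1}{7} \left(-14\right) + \left(19 - 1\right) = -2 + 18 = 16$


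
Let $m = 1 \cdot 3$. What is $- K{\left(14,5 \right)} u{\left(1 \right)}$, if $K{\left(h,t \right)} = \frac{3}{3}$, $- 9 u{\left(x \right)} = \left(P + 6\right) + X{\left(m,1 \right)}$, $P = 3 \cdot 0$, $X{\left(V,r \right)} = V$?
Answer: $1$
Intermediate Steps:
$m = 3$
$P = 0$
$u{\left(x \right)} = -1$ ($u{\left(x \right)} = - \frac{\left(0 + 6\right) + 3}{9} = - \frac{6 + 3}{9} = \left(- \frac{1}{9}\right) 9 = -1$)
$K{\left(h,t \right)} = 1$ ($K{\left(h,t \right)} = 3 \cdot \frac{1}{3} = 1$)
$- K{\left(14,5 \right)} u{\left(1 \right)} = \left(-1\right) 1 \left(-1\right) = \left(-1\right) \left(-1\right) = 1$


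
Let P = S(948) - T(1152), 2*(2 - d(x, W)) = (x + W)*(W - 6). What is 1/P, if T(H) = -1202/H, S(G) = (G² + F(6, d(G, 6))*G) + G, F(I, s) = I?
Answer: 576/521476441 ≈ 1.1046e-6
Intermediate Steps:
d(x, W) = 2 - (-6 + W)*(W + x)/2 (d(x, W) = 2 - (x + W)*(W - 6)/2 = 2 - (W + x)*(-6 + W)/2 = 2 - (-6 + W)*(W + x)/2)
S(G) = G² + 7*G (S(G) = (G² + 6*G) + G = G² + 7*G)
P = 521476441/576 (P = 948*(7 + 948) - (-1202)/1152 = 948*955 - (-1202)/1152 = 905340 - 1*(-601/576) = 905340 + 601/576 = 521476441/576 ≈ 9.0534e+5)
1/P = 1/(521476441/576) = 576/521476441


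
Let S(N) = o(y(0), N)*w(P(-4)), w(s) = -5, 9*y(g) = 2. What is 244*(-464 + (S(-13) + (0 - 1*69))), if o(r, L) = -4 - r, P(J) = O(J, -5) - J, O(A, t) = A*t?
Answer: -1124108/9 ≈ -1.2490e+5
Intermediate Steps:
y(g) = 2/9 (y(g) = (1/9)*2 = 2/9)
P(J) = -6*J (P(J) = J*(-5) - J = -5*J - J = -6*J)
S(N) = 190/9 (S(N) = (-4 - 1*2/9)*(-5) = (-4 - 2/9)*(-5) = -38/9*(-5) = 190/9)
244*(-464 + (S(-13) + (0 - 1*69))) = 244*(-464 + (190/9 + (0 - 1*69))) = 244*(-464 + (190/9 + (0 - 69))) = 244*(-464 + (190/9 - 69)) = 244*(-464 - 431/9) = 244*(-4607/9) = -1124108/9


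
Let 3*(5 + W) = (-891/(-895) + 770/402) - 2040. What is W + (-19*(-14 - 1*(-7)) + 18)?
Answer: -287668124/539685 ≈ -533.03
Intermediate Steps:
W = -369160559/539685 (W = -5 + ((-891/(-895) + 770/402) - 2040)/3 = -5 + ((-891*(-1/895) + 770*(1/402)) - 2040)/3 = -5 + ((891/895 + 385/201) - 2040)/3 = -5 + (523666/179895 - 2040)/3 = -5 + (1/3)*(-366462134/179895) = -5 - 366462134/539685 = -369160559/539685 ≈ -684.03)
W + (-19*(-14 - 1*(-7)) + 18) = -369160559/539685 + (-19*(-14 - 1*(-7)) + 18) = -369160559/539685 + (-19*(-14 + 7) + 18) = -369160559/539685 + (-19*(-7) + 18) = -369160559/539685 + (133 + 18) = -369160559/539685 + 151 = -287668124/539685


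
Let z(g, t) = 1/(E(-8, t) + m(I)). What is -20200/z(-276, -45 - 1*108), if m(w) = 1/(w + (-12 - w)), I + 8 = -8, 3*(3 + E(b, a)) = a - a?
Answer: 186850/3 ≈ 62283.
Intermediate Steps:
E(b, a) = -3 (E(b, a) = -3 + (a - a)/3 = -3 + (1/3)*0 = -3 + 0 = -3)
I = -16 (I = -8 - 8 = -16)
m(w) = -1/12 (m(w) = 1/(-12) = -1/12)
z(g, t) = -12/37 (z(g, t) = 1/(-3 - 1/12) = 1/(-37/12) = -12/37)
-20200/z(-276, -45 - 1*108) = -20200/(-12/37) = -20200*(-37/12) = 186850/3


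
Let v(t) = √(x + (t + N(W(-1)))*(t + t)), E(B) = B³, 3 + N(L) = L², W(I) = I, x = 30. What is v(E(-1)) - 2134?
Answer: -2128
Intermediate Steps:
N(L) = -3 + L²
v(t) = √(30 + 2*t*(-2 + t)) (v(t) = √(30 + (t + (-3 + (-1)²))*(t + t)) = √(30 + (t + (-3 + 1))*(2*t)) = √(30 + (t - 2)*(2*t)) = √(30 + (-2 + t)*(2*t)) = √(30 + 2*t*(-2 + t)))
v(E(-1)) - 2134 = √(30 - 4*(-1)³ + 2*((-1)³)²) - 2134 = √(30 - 4*(-1) + 2*(-1)²) - 2134 = √(30 + 4 + 2*1) - 2134 = √(30 + 4 + 2) - 2134 = √36 - 2134 = 6 - 2134 = -2128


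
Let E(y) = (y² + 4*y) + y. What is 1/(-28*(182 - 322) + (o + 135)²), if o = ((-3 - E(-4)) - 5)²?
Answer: 1/26721 ≈ 3.7424e-5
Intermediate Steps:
E(y) = y² + 5*y
o = 16 (o = ((-3 - (-4)*(5 - 4)) - 5)² = ((-3 - (-4)) - 5)² = ((-3 - 1*(-4)) - 5)² = ((-3 + 4) - 5)² = (1 - 5)² = (-4)² = 16)
1/(-28*(182 - 322) + (o + 135)²) = 1/(-28*(182 - 322) + (16 + 135)²) = 1/(-28*(-140) + 151²) = 1/(3920 + 22801) = 1/26721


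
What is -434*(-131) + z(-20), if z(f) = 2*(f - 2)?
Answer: 56810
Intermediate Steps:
z(f) = -4 + 2*f (z(f) = 2*(-2 + f) = -4 + 2*f)
-434*(-131) + z(-20) = -434*(-131) + (-4 + 2*(-20)) = 56854 + (-4 - 40) = 56854 - 44 = 56810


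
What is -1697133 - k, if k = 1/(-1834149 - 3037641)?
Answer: -8268075578069/4871790 ≈ -1.6971e+6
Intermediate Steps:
k = -1/4871790 (k = 1/(-4871790) = -1/4871790 ≈ -2.0526e-7)
-1697133 - k = -1697133 - 1*(-1/4871790) = -1697133 + 1/4871790 = -8268075578069/4871790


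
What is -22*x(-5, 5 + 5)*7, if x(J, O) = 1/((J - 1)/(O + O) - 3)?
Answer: 140/3 ≈ 46.667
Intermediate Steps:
x(J, O) = 1/(-3 + (-1 + J)/(2*O)) (x(J, O) = 1/((-1 + J)/((2*O)) - 3) = 1/((-1 + J)*(1/(2*O)) - 3) = 1/((-1 + J)/(2*O) - 3) = 1/(-3 + (-1 + J)/(2*O)))
-22*x(-5, 5 + 5)*7 = -44*(5 + 5)/(-1 - 5 - 6*(5 + 5))*7 = -44*10/(-1 - 5 - 6*10)*7 = -44*10/(-1 - 5 - 60)*7 = -44*10/(-66)*7 = -44*10*(-1)/66*7 = -22*(-10/33)*7 = (20/3)*7 = 140/3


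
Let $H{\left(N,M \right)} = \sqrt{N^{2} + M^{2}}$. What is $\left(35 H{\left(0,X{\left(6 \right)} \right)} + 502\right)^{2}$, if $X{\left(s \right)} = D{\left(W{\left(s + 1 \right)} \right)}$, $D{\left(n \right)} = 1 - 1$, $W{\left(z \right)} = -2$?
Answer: $252004$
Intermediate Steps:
$D{\left(n \right)} = 0$ ($D{\left(n \right)} = 1 - 1 = 0$)
$X{\left(s \right)} = 0$
$H{\left(N,M \right)} = \sqrt{M^{2} + N^{2}}$
$\left(35 H{\left(0,X{\left(6 \right)} \right)} + 502\right)^{2} = \left(35 \sqrt{0^{2} + 0^{2}} + 502\right)^{2} = \left(35 \sqrt{0 + 0} + 502\right)^{2} = \left(35 \sqrt{0} + 502\right)^{2} = \left(35 \cdot 0 + 502\right)^{2} = \left(0 + 502\right)^{2} = 502^{2} = 252004$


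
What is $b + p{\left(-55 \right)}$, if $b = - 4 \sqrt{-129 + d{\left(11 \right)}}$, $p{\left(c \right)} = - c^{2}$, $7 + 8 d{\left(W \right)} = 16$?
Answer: $-3025 - i \sqrt{2046} \approx -3025.0 - 45.233 i$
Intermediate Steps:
$d{\left(W \right)} = \frac{9}{8}$ ($d{\left(W \right)} = - \frac{7}{8} + \frac{1}{8} \cdot 16 = - \frac{7}{8} + 2 = \frac{9}{8}$)
$b = - i \sqrt{2046}$ ($b = - 4 \sqrt{-129 + \frac{9}{8}} = - 4 \sqrt{- \frac{1023}{8}} = - 4 \frac{i \sqrt{2046}}{4} = - i \sqrt{2046} \approx - 45.233 i$)
$b + p{\left(-55 \right)} = - i \sqrt{2046} - \left(-55\right)^{2} = - i \sqrt{2046} - 3025 = -3025 - i \sqrt{2046}$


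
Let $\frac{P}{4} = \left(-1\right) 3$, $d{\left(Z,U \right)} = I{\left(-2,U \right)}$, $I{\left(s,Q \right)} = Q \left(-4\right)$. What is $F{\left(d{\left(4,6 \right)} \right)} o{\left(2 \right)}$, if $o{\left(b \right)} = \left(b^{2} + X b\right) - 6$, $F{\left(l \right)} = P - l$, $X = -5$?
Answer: $-144$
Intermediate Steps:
$I{\left(s,Q \right)} = - 4 Q$
$d{\left(Z,U \right)} = - 4 U$
$P = -12$ ($P = 4 \left(\left(-1\right) 3\right) = 4 \left(-3\right) = -12$)
$F{\left(l \right)} = -12 - l$
$o{\left(b \right)} = -6 + b^{2} - 5 b$ ($o{\left(b \right)} = \left(b^{2} - 5 b\right) - 6 = -6 + b^{2} - 5 b$)
$F{\left(d{\left(4,6 \right)} \right)} o{\left(2 \right)} = \left(-12 - \left(-4\right) 6\right) \left(-6 + 2^{2} - 10\right) = \left(-12 - -24\right) \left(-6 + 4 - 10\right) = \left(-12 + 24\right) \left(-12\right) = 12 \left(-12\right) = -144$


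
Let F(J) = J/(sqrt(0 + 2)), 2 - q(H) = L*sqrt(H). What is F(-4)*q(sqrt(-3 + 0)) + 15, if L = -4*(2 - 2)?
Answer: 15 - 4*sqrt(2) ≈ 9.3431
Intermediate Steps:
L = 0 (L = -4*0 = 0)
q(H) = 2 (q(H) = 2 - 0*sqrt(H) = 2 - 1*0 = 2 + 0 = 2)
F(J) = J*sqrt(2)/2 (F(J) = J/(sqrt(2)) = J*(sqrt(2)/2) = J*sqrt(2)/2)
F(-4)*q(sqrt(-3 + 0)) + 15 = ((1/2)*(-4)*sqrt(2))*2 + 15 = -2*sqrt(2)*2 + 15 = -4*sqrt(2) + 15 = 15 - 4*sqrt(2)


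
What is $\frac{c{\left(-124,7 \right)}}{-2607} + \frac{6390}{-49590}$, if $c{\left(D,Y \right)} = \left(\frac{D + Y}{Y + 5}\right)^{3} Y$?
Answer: $\frac{72315725}{30644416} \approx 2.3598$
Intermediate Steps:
$c{\left(D,Y \right)} = \frac{Y \left(D + Y\right)^{3}}{\left(5 + Y\right)^{3}}$ ($c{\left(D,Y \right)} = \left(\frac{D + Y}{5 + Y}\right)^{3} Y = \frac{\left(D + Y\right)^{3}}{\left(5 + Y\right)^{3}} Y = \frac{Y \left(D + Y\right)^{3}}{\left(5 + Y\right)^{3}}$)
$\frac{c{\left(-124,7 \right)}}{-2607} + \frac{6390}{-49590} = \frac{7 \frac{1}{\left(5 + 7\right)^{3}} \left(-124 + 7\right)^{3}}{-2607} + \frac{6390}{-49590} = \frac{7 \left(-117\right)^{3}}{1728} \left(- \frac{1}{2607}\right) + 6390 \left(- \frac{1}{49590}\right) = 7 \cdot \frac{1}{1728} \left(-1601613\right) \left(- \frac{1}{2607}\right) - \frac{71}{551} = \left(- \frac{415233}{64}\right) \left(- \frac{1}{2607}\right) - \frac{71}{551} = \frac{138411}{55616} - \frac{71}{551} = \frac{72315725}{30644416}$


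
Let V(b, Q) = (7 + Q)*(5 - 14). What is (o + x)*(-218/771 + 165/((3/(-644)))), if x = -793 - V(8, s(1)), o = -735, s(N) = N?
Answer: 39761959328/771 ≈ 5.1572e+7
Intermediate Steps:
V(b, Q) = -63 - 9*Q (V(b, Q) = (7 + Q)*(-9) = -63 - 9*Q)
x = -721 (x = -793 - (-63 - 9*1) = -793 - (-63 - 9) = -793 - 1*(-72) = -793 + 72 = -721)
(o + x)*(-218/771 + 165/((3/(-644)))) = (-735 - 721)*(-218/771 + 165/((3/(-644)))) = -1456*(-218*1/771 + 165/((3*(-1/644)))) = -1456*(-218/771 + 165/(-3/644)) = -1456*(-218/771 + 165*(-644/3)) = -1456*(-218/771 - 35420) = -1456*(-27309038/771) = 39761959328/771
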